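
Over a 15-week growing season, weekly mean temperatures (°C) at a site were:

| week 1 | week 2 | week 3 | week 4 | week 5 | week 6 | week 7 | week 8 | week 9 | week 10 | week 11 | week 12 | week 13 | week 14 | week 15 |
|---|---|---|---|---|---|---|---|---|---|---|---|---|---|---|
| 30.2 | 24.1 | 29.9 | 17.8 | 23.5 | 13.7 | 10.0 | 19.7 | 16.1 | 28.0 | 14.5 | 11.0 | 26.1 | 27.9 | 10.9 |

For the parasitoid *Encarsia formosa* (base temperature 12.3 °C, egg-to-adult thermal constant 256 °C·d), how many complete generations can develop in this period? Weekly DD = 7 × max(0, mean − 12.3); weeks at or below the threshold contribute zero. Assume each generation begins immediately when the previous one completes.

Weekly DD (7 × max(0, T̄ − 12.3)): 125.3, 82.6, 123.2, 38.5, 78.4, 9.8, 0.0, 51.8, 26.6, 109.9, 15.4, 0.0, 96.6, 109.2, 0.0.
Season total = 867.3 DD.
Complete generations = ⌊867.3 / 256⌋ = 3.

3 generations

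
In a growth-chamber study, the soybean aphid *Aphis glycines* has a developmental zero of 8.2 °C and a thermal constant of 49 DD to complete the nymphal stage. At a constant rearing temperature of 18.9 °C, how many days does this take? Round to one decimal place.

Daily accumulation = 18.9 − 8.2 = 10.7 DD/day.
Duration = 49 / 10.7 = 4.579 ≈ 4.6 days.

4.6 days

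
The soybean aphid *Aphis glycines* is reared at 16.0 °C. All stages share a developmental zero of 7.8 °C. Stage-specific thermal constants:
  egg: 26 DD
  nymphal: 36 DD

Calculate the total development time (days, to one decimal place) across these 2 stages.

7.6 days

Daily accumulation at 16.0 °C = 16.0 − 7.8 = 8.2 DD/day.
Total K = 26 + 36 = 62 DD.
Total duration = 62 / 8.2 = 7.561 ≈ 7.6 days.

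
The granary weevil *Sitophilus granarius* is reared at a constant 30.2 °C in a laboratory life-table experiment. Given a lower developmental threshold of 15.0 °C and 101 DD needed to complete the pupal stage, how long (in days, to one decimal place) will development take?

Daily accumulation = 30.2 − 15.0 = 15.2 DD/day.
Duration = 101 / 15.2 = 6.645 ≈ 6.6 days.

6.6 days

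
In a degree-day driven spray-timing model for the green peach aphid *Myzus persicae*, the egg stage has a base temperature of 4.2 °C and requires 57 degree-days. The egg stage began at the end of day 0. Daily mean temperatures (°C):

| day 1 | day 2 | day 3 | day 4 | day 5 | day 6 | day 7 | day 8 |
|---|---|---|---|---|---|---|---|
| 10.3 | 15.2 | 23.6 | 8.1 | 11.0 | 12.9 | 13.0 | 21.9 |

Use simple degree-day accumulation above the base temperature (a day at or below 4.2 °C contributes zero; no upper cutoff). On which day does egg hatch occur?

Daily DD above 4.2 °C: 6.1, 11.0, 19.4, 3.9, 6.8, 8.7, 8.8, 17.7.
Cumulative: 6.1, 17.1, 36.5, 40.4, 47.2, 55.9, 64.7, 82.4.
The total first reaches 57 DD on day 7.

day 7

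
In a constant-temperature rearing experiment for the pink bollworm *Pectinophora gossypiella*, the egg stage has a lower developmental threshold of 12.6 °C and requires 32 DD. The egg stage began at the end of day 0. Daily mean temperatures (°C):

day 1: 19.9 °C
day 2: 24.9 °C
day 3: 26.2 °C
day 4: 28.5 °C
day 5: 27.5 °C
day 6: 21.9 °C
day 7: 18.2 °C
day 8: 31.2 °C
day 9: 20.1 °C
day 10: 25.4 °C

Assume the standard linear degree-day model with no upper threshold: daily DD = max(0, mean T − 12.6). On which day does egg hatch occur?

day 3

Daily DD above 12.6 °C: 7.3, 12.3, 13.6, 15.9, 14.9, 9.3, 5.6, 18.6, 7.5, 12.8.
Cumulative: 7.3, 19.6, 33.2, 49.1, 64.0, 73.3, 78.9, 97.5, 105.0, 117.8.
The total first reaches 32 DD on day 3.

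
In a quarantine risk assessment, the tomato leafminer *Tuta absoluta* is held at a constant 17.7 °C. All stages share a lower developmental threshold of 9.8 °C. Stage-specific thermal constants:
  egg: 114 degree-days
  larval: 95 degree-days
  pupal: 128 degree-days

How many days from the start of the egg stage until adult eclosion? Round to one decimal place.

42.7 days

Daily accumulation at 17.7 °C = 17.7 − 9.8 = 7.9 DD/day.
Total K = 114 + 95 + 128 = 337 DD.
Total duration = 337 / 7.9 = 42.658 ≈ 42.7 days.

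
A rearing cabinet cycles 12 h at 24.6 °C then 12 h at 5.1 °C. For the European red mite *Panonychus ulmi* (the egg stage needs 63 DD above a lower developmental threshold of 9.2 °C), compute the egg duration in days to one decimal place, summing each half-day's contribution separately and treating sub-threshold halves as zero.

Day half: max(0, 24.6 − 9.2) × 0.5 = 15.4 × 0.5 = 7.70 DD.
Night half: max(0, 5.1 − 9.2) × 0.5 = 0.0 × 0.5 = 0.00 DD.
Per 24 h: 7.70 DD/day.
Duration = 63 / 7.70 = 8.182 ≈ 8.2 days.

8.2 days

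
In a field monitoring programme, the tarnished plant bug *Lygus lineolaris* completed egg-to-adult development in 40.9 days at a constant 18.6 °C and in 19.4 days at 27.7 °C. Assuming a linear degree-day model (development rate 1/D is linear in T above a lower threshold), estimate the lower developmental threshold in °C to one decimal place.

10.4 °C

Under the model K = D·(T − T_b), so D₁·(T₁ − T_b) = D₂·(T₂ − T_b).
40.9·(18.6 − T_b) = 19.4·(27.7 − T_b)
T_b = (40.9·18.6 − 19.4·27.7) / (40.9 − 19.4) = 223.36 / 21.5 = 10.389 °C ≈ 10.4 °C.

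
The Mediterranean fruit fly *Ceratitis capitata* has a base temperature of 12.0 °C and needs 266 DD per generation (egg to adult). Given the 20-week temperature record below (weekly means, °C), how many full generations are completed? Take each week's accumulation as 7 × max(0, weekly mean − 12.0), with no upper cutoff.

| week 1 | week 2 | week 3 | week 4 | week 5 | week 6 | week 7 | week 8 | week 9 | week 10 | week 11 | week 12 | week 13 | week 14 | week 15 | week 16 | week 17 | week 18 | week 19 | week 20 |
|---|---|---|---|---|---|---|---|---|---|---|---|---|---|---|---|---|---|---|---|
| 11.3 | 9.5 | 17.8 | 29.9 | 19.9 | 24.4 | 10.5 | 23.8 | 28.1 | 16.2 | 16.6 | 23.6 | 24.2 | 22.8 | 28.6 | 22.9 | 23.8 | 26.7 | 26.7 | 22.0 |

5 generations

Weekly DD (7 × max(0, T̄ − 12.0)): 0.0, 0.0, 40.6, 125.3, 55.3, 86.8, 0.0, 82.6, 112.7, 29.4, 32.2, 81.2, 85.4, 75.6, 116.2, 76.3, 82.6, 102.9, 102.9, 70.0.
Season total = 1358.0 DD.
Complete generations = ⌊1358.0 / 266⌋ = 5.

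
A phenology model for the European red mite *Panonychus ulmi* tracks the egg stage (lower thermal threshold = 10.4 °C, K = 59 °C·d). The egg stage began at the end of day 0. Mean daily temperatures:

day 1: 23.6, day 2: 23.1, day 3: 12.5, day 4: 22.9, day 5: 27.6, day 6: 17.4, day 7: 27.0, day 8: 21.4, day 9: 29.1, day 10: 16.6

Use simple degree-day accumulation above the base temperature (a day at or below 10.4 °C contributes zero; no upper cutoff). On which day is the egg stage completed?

day 6

Daily DD above 10.4 °C: 13.2, 12.7, 2.1, 12.5, 17.2, 7.0, 16.6, 11.0, 18.7, 6.2.
Cumulative: 13.2, 25.9, 28.0, 40.5, 57.7, 64.7, 81.3, 92.3, 111.0, 117.2.
The total first reaches 59 DD on day 6.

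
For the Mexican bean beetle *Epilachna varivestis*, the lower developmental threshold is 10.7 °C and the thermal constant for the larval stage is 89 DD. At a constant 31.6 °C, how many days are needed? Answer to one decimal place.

Daily accumulation = 31.6 − 10.7 = 20.9 DD/day.
Duration = 89 / 20.9 = 4.258 ≈ 4.3 days.

4.3 days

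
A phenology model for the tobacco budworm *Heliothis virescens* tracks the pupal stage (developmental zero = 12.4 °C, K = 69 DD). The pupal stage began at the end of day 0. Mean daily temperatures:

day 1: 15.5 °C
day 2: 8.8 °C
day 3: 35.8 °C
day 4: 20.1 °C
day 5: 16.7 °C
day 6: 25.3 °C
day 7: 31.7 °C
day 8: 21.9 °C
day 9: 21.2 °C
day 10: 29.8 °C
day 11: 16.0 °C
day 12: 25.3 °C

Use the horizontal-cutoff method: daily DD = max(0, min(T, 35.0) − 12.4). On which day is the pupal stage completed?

Daily DD above 12.4 °C (capped at 22.6): 3.1, 0.0, 22.6, 7.7, 4.3, 12.9, 19.3, 9.5, 8.8, 17.4, 3.6, 12.9.
Cumulative: 3.1, 3.1, 25.7, 33.4, 37.7, 50.6, 69.9, 79.4, 88.2, 105.6, 109.2, 122.1.
The total first reaches 69 DD on day 7.

day 7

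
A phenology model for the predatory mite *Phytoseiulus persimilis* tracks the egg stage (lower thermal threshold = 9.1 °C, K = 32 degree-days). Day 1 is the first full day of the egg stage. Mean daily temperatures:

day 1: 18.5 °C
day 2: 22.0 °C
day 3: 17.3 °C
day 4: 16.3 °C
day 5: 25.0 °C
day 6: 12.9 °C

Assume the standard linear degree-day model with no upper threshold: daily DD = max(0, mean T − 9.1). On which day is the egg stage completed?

day 4

Daily DD above 9.1 °C: 9.4, 12.9, 8.2, 7.2, 15.9, 3.8.
Cumulative: 9.4, 22.3, 30.5, 37.7, 53.6, 57.4.
The total first reaches 32 DD on day 4.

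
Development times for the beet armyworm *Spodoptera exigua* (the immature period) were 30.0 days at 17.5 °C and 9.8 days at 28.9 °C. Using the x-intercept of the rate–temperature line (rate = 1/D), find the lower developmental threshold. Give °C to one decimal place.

Linear rate model ⇒ the product D·(T − T_b) is constant across temperatures.
30.0·(17.5 − T_b) = 9.8·(28.9 − T_b)
T_b = (30.0·17.5 − 9.8·28.9) / (30.0 − 9.8) = 241.78 / 20.2 = 11.969 °C ≈ 12.0 °C.

12.0 °C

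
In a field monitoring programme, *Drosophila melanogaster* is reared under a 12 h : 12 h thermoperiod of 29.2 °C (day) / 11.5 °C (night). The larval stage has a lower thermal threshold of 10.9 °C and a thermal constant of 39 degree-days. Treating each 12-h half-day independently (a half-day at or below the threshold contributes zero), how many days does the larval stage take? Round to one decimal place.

4.1 days

Day half: max(0, 29.2 − 10.9) × 0.5 = 18.3 × 0.5 = 9.15 DD.
Night half: max(0, 11.5 − 10.9) × 0.5 = 0.6 × 0.5 = 0.30 DD.
Per 24 h: 9.45 DD/day.
Duration = 39 / 9.45 = 4.127 ≈ 4.1 days.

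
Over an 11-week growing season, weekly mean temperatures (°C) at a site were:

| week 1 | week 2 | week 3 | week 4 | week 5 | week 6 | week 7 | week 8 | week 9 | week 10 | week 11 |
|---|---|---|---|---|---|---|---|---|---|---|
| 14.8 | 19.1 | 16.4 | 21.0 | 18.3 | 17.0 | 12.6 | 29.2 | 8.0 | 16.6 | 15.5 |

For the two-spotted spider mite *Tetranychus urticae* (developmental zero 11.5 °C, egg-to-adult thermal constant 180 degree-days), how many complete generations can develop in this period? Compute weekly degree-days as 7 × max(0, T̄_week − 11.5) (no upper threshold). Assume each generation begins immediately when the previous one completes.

Weekly DD (7 × max(0, T̄ − 11.5)): 23.1, 53.2, 34.3, 66.5, 47.6, 38.5, 7.7, 123.9, 0.0, 35.7, 28.0.
Season total = 458.5 DD.
Complete generations = ⌊458.5 / 180⌋ = 2.

2 generations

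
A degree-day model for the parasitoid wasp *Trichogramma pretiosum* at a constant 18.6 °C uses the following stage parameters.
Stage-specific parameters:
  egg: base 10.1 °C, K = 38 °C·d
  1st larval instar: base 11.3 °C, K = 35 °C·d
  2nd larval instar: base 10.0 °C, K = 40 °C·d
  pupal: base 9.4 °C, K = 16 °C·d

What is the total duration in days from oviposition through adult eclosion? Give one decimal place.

15.7 days

egg: 38 / (18.6 − 10.1) = 38 / 8.5 = 4.471 d.
1st larval instar: 35 / (18.6 − 11.3) = 35 / 7.3 = 4.795 d.
2nd larval instar: 40 / (18.6 − 10.0) = 40 / 8.6 = 4.651 d.
pupal: 16 / (18.6 − 9.4) = 16 / 9.2 = 1.739 d.
Sum = 15.655 ≈ 15.7 days.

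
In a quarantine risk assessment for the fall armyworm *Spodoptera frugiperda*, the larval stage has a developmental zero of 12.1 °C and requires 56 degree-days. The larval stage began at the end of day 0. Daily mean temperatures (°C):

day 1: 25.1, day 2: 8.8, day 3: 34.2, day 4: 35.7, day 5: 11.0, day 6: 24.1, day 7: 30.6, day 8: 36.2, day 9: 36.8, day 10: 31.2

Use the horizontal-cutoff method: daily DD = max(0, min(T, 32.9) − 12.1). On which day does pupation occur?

day 6

Daily DD above 12.1 °C (capped at 20.8): 13.0, 0.0, 20.8, 20.8, 0.0, 12.0, 18.5, 20.8, 20.8, 19.1.
Cumulative: 13.0, 13.0, 33.8, 54.6, 54.6, 66.6, 85.1, 105.9, 126.7, 145.8.
The total first reaches 56 DD on day 6.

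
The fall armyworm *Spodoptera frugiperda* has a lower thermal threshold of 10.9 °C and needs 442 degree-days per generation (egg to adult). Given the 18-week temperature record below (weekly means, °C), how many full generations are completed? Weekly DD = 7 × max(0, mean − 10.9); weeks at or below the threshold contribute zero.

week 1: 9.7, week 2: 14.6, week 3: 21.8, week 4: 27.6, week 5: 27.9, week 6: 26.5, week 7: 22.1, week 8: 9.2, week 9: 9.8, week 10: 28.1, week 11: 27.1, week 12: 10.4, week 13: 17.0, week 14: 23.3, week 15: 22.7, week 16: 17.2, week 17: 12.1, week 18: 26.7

Weekly DD (7 × max(0, T̄ − 10.9)): 0.0, 25.9, 76.3, 116.9, 119.0, 109.2, 78.4, 0.0, 0.0, 120.4, 113.4, 0.0, 42.7, 86.8, 82.6, 44.1, 8.4, 110.6.
Season total = 1134.7 DD.
Complete generations = ⌊1134.7 / 442⌋ = 2.

2 generations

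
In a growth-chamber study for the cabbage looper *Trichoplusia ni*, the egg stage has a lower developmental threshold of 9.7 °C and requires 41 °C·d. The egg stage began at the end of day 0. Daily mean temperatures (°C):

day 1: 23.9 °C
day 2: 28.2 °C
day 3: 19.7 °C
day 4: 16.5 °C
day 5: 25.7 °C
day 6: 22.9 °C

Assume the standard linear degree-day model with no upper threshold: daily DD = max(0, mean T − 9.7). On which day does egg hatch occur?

day 3

Daily DD above 9.7 °C: 14.2, 18.5, 10.0, 6.8, 16.0, 13.2.
Cumulative: 14.2, 32.7, 42.7, 49.5, 65.5, 78.7.
The total first reaches 41 DD on day 3.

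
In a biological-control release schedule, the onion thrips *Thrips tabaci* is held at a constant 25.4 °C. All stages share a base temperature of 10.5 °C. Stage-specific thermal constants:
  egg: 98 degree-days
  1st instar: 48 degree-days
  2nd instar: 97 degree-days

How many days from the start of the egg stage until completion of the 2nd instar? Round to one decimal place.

16.3 days

Daily accumulation at 25.4 °C = 25.4 − 10.5 = 14.9 DD/day.
Total K = 98 + 48 + 97 = 243 DD.
Total duration = 243 / 14.9 = 16.309 ≈ 16.3 days.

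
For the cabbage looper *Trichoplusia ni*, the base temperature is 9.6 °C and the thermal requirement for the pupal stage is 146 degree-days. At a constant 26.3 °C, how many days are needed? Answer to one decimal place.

Daily accumulation = 26.3 − 9.6 = 16.7 DD/day.
Duration = 146 / 16.7 = 8.743 ≈ 8.7 days.

8.7 days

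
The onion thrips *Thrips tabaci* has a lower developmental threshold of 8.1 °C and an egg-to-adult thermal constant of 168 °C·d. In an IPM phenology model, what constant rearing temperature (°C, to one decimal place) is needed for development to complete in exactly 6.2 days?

35.2 °C

Required daily accumulation = 168 / 6.2 = 27.097 DD/day.
T = T_base + 27.097 = 8.1 + 27.097 = 35.197 ≈ 35.2 °C.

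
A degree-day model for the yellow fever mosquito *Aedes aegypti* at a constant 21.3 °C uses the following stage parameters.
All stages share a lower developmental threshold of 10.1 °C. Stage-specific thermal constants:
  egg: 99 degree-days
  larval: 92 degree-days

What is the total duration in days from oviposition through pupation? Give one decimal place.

17.1 days

Daily accumulation at 21.3 °C = 21.3 − 10.1 = 11.2 DD/day.
Total K = 99 + 92 = 191 DD.
Total duration = 191 / 11.2 = 17.054 ≈ 17.1 days.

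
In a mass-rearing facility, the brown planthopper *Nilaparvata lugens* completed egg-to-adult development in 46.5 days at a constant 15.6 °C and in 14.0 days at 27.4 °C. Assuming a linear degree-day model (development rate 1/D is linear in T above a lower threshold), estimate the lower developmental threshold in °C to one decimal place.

10.5 °C

Under the model K = D·(T − T_b), so D₁·(T₁ − T_b) = D₂·(T₂ − T_b).
46.5·(15.6 − T_b) = 14.0·(27.4 − T_b)
T_b = (46.5·15.6 − 14.0·27.4) / (46.5 − 14.0) = 341.80 / 32.5 = 10.517 °C ≈ 10.5 °C.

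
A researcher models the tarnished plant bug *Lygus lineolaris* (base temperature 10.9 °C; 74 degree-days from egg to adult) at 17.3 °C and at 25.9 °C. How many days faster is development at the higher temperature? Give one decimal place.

At 17.3 °C: 74 / (17.3 − 10.9) = 74 / 6.4 = 11.562 d.
At 25.9 °C: 74 / (25.9 − 10.9) = 74 / 15.0 = 4.933 d.
Difference = |11.562 − 4.933| = 6.629 ≈ 6.6 days.

6.6 days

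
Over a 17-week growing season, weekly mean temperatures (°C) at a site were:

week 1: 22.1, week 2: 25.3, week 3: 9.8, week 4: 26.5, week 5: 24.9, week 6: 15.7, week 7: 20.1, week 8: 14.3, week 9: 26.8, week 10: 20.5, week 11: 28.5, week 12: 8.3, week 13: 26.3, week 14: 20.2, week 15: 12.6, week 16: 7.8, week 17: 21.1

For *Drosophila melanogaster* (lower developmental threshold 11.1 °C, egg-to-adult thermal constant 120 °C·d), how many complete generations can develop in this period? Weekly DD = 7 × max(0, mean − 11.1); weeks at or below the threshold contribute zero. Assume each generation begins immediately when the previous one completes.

Weekly DD (7 × max(0, T̄ − 11.1)): 77.0, 99.4, 0.0, 107.8, 96.6, 32.2, 63.0, 22.4, 109.9, 65.8, 121.8, 0.0, 106.4, 63.7, 10.5, 0.0, 70.0.
Season total = 1046.5 DD.
Complete generations = ⌊1046.5 / 120⌋ = 8.

8 generations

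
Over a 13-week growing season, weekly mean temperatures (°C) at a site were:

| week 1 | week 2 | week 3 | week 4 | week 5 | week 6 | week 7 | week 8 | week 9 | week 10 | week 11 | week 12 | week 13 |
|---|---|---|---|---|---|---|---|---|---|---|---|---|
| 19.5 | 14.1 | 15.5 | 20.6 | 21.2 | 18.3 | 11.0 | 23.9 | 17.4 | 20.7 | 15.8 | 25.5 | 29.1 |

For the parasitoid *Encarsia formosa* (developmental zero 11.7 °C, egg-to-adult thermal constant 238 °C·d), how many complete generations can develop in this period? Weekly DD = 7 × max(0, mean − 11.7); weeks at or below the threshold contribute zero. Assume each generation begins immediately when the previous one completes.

Weekly DD (7 × max(0, T̄ − 11.7)): 54.6, 16.8, 26.6, 62.3, 66.5, 46.2, 0.0, 85.4, 39.9, 63.0, 28.7, 96.6, 121.8.
Season total = 708.4 DD.
Complete generations = ⌊708.4 / 238⌋ = 2.

2 generations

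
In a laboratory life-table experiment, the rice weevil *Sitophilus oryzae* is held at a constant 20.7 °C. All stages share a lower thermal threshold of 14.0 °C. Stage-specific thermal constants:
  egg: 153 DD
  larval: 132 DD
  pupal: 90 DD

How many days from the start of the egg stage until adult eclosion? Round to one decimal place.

56.0 days

Daily accumulation at 20.7 °C = 20.7 − 14.0 = 6.7 DD/day.
Total K = 153 + 132 + 90 = 375 DD.
Total duration = 375 / 6.7 = 55.970 ≈ 56.0 days.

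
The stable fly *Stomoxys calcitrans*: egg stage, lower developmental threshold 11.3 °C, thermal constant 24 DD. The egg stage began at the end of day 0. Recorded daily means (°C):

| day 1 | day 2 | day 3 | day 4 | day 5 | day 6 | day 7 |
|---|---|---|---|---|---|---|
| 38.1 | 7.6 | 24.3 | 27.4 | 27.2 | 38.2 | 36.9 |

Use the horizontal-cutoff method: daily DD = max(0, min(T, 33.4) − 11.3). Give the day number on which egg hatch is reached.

Daily DD above 11.3 °C (capped at 22.1): 22.1, 0.0, 13.0, 16.1, 15.9, 22.1, 22.1.
Cumulative: 22.1, 22.1, 35.1, 51.2, 67.1, 89.2, 111.3.
The total first reaches 24 DD on day 3.

day 3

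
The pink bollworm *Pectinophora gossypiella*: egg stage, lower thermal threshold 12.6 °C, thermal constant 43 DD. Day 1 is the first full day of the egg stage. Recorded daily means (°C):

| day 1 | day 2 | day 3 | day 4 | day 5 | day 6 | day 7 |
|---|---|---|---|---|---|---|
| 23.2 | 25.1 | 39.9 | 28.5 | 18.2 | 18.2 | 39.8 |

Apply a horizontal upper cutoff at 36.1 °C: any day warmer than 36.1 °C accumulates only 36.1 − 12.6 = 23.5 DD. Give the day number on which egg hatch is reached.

day 3

Daily DD above 12.6 °C (capped at 23.5): 10.6, 12.5, 23.5, 15.9, 5.6, 5.6, 23.5.
Cumulative: 10.6, 23.1, 46.6, 62.5, 68.1, 73.7, 97.2.
The total first reaches 43 DD on day 3.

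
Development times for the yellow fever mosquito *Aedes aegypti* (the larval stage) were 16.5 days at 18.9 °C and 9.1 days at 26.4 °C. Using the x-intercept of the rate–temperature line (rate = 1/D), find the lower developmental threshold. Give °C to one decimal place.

Linear rate model ⇒ the product D·(T − T_b) is constant across temperatures.
16.5·(18.9 − T_b) = 9.1·(26.4 − T_b)
T_b = (16.5·18.9 − 9.1·26.4) / (16.5 − 9.1) = 71.61 / 7.4 = 9.677 °C ≈ 9.7 °C.

9.7 °C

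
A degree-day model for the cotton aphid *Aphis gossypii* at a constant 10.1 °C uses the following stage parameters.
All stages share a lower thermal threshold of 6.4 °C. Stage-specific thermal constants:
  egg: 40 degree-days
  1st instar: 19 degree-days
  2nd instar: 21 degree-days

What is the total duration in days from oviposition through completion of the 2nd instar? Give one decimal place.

21.6 days

Daily accumulation at 10.1 °C = 10.1 − 6.4 = 3.7 DD/day.
Total K = 40 + 19 + 21 = 80 DD.
Total duration = 80 / 3.7 = 21.622 ≈ 21.6 days.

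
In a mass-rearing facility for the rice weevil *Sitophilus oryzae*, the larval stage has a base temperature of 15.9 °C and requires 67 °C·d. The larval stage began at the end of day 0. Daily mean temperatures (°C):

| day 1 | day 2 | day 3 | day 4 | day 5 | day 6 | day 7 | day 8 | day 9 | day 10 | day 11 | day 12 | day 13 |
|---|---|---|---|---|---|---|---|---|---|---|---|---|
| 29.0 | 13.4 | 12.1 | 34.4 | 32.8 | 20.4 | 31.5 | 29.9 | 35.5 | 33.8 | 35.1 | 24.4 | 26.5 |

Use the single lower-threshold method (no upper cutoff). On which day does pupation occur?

Daily DD above 15.9 °C: 13.1, 0.0, 0.0, 18.5, 16.9, 4.5, 15.6, 14.0, 19.6, 17.9, 19.2, 8.5, 10.6.
Cumulative: 13.1, 13.1, 13.1, 31.6, 48.5, 53.0, 68.6, 82.6, 102.2, 120.1, 139.3, 147.8, 158.4.
The total first reaches 67 DD on day 7.

day 7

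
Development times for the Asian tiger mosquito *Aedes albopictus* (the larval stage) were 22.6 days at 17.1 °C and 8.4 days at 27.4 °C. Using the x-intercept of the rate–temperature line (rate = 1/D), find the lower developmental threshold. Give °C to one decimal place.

Under the model K = D·(T − T_b), so D₁·(T₁ − T_b) = D₂·(T₂ − T_b).
22.6·(17.1 − T_b) = 8.4·(27.4 − T_b)
T_b = (22.6·17.1 − 8.4·27.4) / (22.6 − 8.4) = 156.30 / 14.2 = 11.007 °C ≈ 11.0 °C.

11.0 °C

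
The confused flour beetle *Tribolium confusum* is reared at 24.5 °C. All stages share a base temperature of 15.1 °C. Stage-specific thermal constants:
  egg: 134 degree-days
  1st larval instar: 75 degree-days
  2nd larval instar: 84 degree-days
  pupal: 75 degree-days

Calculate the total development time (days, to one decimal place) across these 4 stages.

Daily accumulation at 24.5 °C = 24.5 − 15.1 = 9.4 DD/day.
Total K = 134 + 75 + 84 + 75 = 368 DD.
Total duration = 368 / 9.4 = 39.149 ≈ 39.1 days.

39.1 days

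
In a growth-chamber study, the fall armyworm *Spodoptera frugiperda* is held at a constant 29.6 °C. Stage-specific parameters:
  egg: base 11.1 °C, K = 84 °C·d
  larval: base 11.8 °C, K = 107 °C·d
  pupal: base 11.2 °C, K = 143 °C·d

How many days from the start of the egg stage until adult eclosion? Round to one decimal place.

egg: 84 / (29.6 − 11.1) = 84 / 18.5 = 4.541 d.
larval: 107 / (29.6 − 11.8) = 107 / 17.8 = 6.011 d.
pupal: 143 / (29.6 − 11.2) = 143 / 18.4 = 7.772 d.
Sum = 18.324 ≈ 18.3 days.

18.3 days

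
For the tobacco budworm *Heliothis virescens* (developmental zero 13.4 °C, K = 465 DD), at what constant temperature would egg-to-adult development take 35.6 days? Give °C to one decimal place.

26.5 °C

Required daily accumulation = 465 / 35.6 = 13.062 DD/day.
T = T_base + 13.062 = 13.4 + 13.062 = 26.462 ≈ 26.5 °C.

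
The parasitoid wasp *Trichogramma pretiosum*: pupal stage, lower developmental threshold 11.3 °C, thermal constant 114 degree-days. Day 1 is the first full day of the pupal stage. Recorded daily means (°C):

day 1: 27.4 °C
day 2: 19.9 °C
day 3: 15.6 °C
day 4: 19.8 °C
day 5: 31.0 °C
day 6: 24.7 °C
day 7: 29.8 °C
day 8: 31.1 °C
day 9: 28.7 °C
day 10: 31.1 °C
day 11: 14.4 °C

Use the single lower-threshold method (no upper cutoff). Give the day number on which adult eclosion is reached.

Daily DD above 11.3 °C: 16.1, 8.6, 4.3, 8.5, 19.7, 13.4, 18.5, 19.8, 17.4, 19.8, 3.1.
Cumulative: 16.1, 24.7, 29.0, 37.5, 57.2, 70.6, 89.1, 108.9, 126.3, 146.1, 149.2.
The total first reaches 114 DD on day 9.

day 9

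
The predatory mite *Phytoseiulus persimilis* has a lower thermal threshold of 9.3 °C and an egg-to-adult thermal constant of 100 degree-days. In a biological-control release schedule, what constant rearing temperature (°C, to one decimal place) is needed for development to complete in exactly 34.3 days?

12.2 °C

Required daily accumulation = 100 / 34.3 = 2.915 DD/day.
T = T_base + 2.915 = 9.3 + 2.915 = 12.215 ≈ 12.2 °C.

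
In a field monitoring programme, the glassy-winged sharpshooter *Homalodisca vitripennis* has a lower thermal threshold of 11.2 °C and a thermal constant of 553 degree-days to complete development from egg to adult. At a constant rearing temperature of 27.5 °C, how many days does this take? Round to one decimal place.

Daily accumulation = 27.5 − 11.2 = 16.3 DD/day.
Duration = 553 / 16.3 = 33.926 ≈ 33.9 days.

33.9 days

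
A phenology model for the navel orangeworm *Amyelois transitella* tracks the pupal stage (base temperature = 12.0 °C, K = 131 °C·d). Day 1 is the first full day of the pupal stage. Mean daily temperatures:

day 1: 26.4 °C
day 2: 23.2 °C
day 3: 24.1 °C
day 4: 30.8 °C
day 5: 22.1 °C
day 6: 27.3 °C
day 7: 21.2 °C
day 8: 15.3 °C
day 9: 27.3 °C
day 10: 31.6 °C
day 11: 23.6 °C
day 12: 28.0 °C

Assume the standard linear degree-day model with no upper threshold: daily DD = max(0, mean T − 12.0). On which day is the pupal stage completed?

day 11

Daily DD above 12.0 °C: 14.4, 11.2, 12.1, 18.8, 10.1, 15.3, 9.2, 3.3, 15.3, 19.6, 11.6, 16.0.
Cumulative: 14.4, 25.6, 37.7, 56.5, 66.6, 81.9, 91.1, 94.4, 109.7, 129.3, 140.9, 156.9.
The total first reaches 131 DD on day 11.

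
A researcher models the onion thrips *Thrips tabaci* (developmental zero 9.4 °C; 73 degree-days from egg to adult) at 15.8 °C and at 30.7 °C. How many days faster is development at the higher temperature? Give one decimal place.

At 15.8 °C: 73 / (15.8 − 9.4) = 73 / 6.4 = 11.406 d.
At 30.7 °C: 73 / (30.7 − 9.4) = 73 / 21.3 = 3.427 d.
Difference = |11.406 − 3.427| = 7.979 ≈ 8.0 days.

8.0 days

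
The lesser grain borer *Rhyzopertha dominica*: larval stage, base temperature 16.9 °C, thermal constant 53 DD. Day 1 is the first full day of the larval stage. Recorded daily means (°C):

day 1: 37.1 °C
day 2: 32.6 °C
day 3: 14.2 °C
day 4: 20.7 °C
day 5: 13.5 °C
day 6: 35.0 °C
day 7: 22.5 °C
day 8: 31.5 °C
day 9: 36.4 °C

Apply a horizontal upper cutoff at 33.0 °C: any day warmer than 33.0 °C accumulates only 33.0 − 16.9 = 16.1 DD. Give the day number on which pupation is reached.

day 7

Daily DD above 16.9 °C (capped at 16.1): 16.1, 15.7, 0.0, 3.8, 0.0, 16.1, 5.6, 14.6, 16.1.
Cumulative: 16.1, 31.8, 31.8, 35.6, 35.6, 51.7, 57.3, 71.9, 88.0.
The total first reaches 53 DD on day 7.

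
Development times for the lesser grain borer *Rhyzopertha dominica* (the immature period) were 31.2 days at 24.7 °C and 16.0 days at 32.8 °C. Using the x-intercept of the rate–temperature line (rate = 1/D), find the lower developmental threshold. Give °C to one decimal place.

16.2 °C

Equal thermal constants: D₁(T₁ − T_b) = D₂(T₂ − T_b).
31.2·(24.7 − T_b) = 16.0·(32.8 − T_b)
T_b = (31.2·24.7 − 16.0·32.8) / (31.2 − 16.0) = 245.84 / 15.2 = 16.174 °C ≈ 16.2 °C.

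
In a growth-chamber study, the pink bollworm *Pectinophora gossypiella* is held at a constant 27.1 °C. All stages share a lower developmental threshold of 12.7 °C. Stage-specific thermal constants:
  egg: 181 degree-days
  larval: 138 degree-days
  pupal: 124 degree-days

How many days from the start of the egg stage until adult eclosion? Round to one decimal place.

30.8 days

Daily accumulation at 27.1 °C = 27.1 − 12.7 = 14.4 DD/day.
Total K = 181 + 138 + 124 = 443 DD.
Total duration = 443 / 14.4 = 30.764 ≈ 30.8 days.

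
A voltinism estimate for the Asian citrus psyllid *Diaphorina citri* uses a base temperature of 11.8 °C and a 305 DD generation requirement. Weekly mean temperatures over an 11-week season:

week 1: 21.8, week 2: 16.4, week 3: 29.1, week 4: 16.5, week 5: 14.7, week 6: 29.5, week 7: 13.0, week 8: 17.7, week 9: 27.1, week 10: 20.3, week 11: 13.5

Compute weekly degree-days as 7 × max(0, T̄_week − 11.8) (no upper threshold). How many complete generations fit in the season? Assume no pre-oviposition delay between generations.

2 generations

Weekly DD (7 × max(0, T̄ − 11.8)): 70.0, 32.2, 121.1, 32.9, 20.3, 123.9, 8.4, 41.3, 107.1, 59.5, 11.9.
Season total = 628.6 DD.
Complete generations = ⌊628.6 / 305⌋ = 2.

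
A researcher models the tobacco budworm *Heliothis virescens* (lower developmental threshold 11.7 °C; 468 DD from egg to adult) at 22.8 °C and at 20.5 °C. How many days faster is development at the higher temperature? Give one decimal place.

11.0 days

At 22.8 °C: 468 / (22.8 − 11.7) = 468 / 11.1 = 42.162 d.
At 20.5 °C: 468 / (20.5 − 11.7) = 468 / 8.8 = 53.182 d.
Difference = |42.162 − 53.182| = 11.020 ≈ 11.0 days.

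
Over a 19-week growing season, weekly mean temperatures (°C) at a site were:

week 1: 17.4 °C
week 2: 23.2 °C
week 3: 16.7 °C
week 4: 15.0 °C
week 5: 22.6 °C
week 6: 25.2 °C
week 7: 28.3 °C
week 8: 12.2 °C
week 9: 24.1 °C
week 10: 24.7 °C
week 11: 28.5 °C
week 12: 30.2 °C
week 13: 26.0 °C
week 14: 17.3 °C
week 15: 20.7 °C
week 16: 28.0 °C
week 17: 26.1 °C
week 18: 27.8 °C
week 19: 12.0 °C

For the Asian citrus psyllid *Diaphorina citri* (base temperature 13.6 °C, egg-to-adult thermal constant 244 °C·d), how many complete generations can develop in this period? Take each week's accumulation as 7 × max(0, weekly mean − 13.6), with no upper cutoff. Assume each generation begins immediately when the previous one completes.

4 generations

Weekly DD (7 × max(0, T̄ − 13.6)): 26.6, 67.2, 21.7, 9.8, 63.0, 81.2, 102.9, 0.0, 73.5, 77.7, 104.3, 116.2, 86.8, 25.9, 49.7, 100.8, 87.5, 99.4, 0.0.
Season total = 1194.2 DD.
Complete generations = ⌊1194.2 / 244⌋ = 4.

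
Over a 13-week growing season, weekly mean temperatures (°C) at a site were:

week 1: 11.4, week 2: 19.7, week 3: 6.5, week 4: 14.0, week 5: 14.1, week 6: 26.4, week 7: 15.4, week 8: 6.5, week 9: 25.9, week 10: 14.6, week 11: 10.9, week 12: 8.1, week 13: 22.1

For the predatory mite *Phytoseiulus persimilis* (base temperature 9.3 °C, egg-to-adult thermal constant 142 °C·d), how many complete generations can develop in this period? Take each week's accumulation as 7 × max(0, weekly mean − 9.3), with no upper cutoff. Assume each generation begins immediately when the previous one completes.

4 generations

Weekly DD (7 × max(0, T̄ − 9.3)): 14.7, 72.8, 0.0, 32.9, 33.6, 119.7, 42.7, 0.0, 116.2, 37.1, 11.2, 0.0, 89.6.
Season total = 570.5 DD.
Complete generations = ⌊570.5 / 142⌋ = 4.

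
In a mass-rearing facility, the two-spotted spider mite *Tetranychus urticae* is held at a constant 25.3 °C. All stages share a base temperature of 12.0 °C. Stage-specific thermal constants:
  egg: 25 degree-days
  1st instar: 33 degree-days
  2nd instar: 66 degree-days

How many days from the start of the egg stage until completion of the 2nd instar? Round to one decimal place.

9.3 days

Daily accumulation at 25.3 °C = 25.3 − 12.0 = 13.3 DD/day.
Total K = 25 + 33 + 66 = 124 DD.
Total duration = 124 / 13.3 = 9.323 ≈ 9.3 days.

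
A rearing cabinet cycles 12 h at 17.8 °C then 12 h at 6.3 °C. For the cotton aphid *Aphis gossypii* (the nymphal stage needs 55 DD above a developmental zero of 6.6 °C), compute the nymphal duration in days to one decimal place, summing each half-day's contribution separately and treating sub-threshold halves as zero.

Day half: max(0, 17.8 − 6.6) × 0.5 = 11.2 × 0.5 = 5.60 DD.
Night half: max(0, 6.3 − 6.6) × 0.5 = 0.0 × 0.5 = 0.00 DD.
Per 24 h: 5.60 DD/day.
Duration = 55 / 5.60 = 9.821 ≈ 9.8 days.

9.8 days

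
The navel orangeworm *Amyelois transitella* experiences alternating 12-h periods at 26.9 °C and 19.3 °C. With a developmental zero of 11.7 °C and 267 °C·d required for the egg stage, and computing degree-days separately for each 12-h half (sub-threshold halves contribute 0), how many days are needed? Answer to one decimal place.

Day half: max(0, 26.9 − 11.7) × 0.5 = 15.2 × 0.5 = 7.60 DD.
Night half: max(0, 19.3 − 11.7) × 0.5 = 7.6 × 0.5 = 3.80 DD.
Per 24 h: 11.40 DD/day.
Duration = 267 / 11.40 = 23.421 ≈ 23.4 days.

23.4 days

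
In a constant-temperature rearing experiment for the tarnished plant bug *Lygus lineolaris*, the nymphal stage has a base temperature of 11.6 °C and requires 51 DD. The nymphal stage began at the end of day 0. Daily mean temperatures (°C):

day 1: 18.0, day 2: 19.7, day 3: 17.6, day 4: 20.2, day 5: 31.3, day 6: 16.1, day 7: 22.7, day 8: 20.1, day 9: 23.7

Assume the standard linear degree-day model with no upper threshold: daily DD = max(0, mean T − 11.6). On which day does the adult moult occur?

day 6

Daily DD above 11.6 °C: 6.4, 8.1, 6.0, 8.6, 19.7, 4.5, 11.1, 8.5, 12.1.
Cumulative: 6.4, 14.5, 20.5, 29.1, 48.8, 53.3, 64.4, 72.9, 85.0.
The total first reaches 51 DD on day 6.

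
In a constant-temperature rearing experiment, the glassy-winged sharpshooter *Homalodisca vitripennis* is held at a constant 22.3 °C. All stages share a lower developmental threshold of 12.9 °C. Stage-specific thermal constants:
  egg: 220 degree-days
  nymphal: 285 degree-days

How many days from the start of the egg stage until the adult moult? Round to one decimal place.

Daily accumulation at 22.3 °C = 22.3 − 12.9 = 9.4 DD/day.
Total K = 220 + 285 = 505 DD.
Total duration = 505 / 9.4 = 53.723 ≈ 53.7 days.

53.7 days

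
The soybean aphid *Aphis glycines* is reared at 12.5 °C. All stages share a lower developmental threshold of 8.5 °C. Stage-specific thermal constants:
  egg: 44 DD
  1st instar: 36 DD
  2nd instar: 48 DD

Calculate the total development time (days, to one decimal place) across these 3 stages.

Daily accumulation at 12.5 °C = 12.5 − 8.5 = 4.0 DD/day.
Total K = 44 + 36 + 48 = 128 DD.
Total duration = 128 / 4.0 = 32.000 ≈ 32.0 days.

32.0 days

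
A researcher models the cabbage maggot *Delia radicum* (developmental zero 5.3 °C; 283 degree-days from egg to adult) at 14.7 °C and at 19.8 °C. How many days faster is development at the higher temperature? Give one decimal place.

At 14.7 °C: 283 / (14.7 − 5.3) = 283 / 9.4 = 30.106 d.
At 19.8 °C: 283 / (19.8 − 5.3) = 283 / 14.5 = 19.517 d.
Difference = |30.106 − 19.517| = 10.589 ≈ 10.6 days.

10.6 days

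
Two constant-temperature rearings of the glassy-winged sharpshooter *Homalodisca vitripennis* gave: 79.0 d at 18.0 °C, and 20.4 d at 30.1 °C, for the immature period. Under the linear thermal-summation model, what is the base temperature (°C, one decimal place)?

Equal thermal constants: D₁(T₁ − T_b) = D₂(T₂ − T_b).
79.0·(18.0 − T_b) = 20.4·(30.1 − T_b)
T_b = (79.0·18.0 − 20.4·30.1) / (79.0 − 20.4) = 807.96 / 58.6 = 13.788 °C ≈ 13.8 °C.

13.8 °C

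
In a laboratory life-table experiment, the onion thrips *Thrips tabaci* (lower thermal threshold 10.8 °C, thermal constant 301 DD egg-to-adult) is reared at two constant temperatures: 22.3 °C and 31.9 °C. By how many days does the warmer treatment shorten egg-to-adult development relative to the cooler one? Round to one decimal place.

11.9 days

At 22.3 °C: 301 / (22.3 − 10.8) = 301 / 11.5 = 26.174 d.
At 31.9 °C: 301 / (31.9 − 10.8) = 301 / 21.1 = 14.265 d.
Difference = |26.174 − 14.265| = 11.909 ≈ 11.9 days.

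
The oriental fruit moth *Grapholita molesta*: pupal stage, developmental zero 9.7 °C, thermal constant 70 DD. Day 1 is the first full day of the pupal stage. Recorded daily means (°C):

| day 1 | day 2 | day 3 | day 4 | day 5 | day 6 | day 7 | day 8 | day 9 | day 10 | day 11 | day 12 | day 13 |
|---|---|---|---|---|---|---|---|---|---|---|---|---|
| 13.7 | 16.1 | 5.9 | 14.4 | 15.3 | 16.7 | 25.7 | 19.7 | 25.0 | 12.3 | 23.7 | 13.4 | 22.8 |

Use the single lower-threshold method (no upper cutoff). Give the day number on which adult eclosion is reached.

day 10

Daily DD above 9.7 °C: 4.0, 6.4, 0.0, 4.7, 5.6, 7.0, 16.0, 10.0, 15.3, 2.6, 14.0, 3.7, 13.1.
Cumulative: 4.0, 10.4, 10.4, 15.1, 20.7, 27.7, 43.7, 53.7, 69.0, 71.6, 85.6, 89.3, 102.4.
The total first reaches 70 DD on day 10.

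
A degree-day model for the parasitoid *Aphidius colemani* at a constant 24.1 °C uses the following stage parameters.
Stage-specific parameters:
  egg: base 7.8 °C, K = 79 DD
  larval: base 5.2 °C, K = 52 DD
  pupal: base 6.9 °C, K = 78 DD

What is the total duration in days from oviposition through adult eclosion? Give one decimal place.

egg: 79 / (24.1 − 7.8) = 79 / 16.3 = 4.847 d.
larval: 52 / (24.1 − 5.2) = 52 / 18.9 = 2.751 d.
pupal: 78 / (24.1 − 6.9) = 78 / 17.2 = 4.535 d.
Sum = 12.133 ≈ 12.1 days.

12.1 days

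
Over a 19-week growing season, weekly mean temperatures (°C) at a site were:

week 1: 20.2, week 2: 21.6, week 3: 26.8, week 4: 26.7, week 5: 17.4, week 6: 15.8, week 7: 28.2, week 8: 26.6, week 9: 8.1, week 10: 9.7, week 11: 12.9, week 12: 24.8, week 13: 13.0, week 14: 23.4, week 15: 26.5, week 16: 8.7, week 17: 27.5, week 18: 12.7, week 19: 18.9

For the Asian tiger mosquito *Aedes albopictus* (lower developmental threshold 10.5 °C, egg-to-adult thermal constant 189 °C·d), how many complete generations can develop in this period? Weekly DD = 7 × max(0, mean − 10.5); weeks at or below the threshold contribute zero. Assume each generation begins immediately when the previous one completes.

6 generations

Weekly DD (7 × max(0, T̄ − 10.5)): 67.9, 77.7, 114.1, 113.4, 48.3, 37.1, 123.9, 112.7, 0.0, 0.0, 16.8, 100.1, 17.5, 90.3, 112.0, 0.0, 119.0, 15.4, 58.8.
Season total = 1225.0 DD.
Complete generations = ⌊1225.0 / 189⌋ = 6.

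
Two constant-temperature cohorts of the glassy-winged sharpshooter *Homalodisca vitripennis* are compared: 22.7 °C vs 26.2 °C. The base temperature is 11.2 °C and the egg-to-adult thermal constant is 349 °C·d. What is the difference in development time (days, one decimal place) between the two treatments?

At 22.7 °C: 349 / (22.7 − 11.2) = 349 / 11.5 = 30.348 d.
At 26.2 °C: 349 / (26.2 − 11.2) = 349 / 15.0 = 23.267 d.
Difference = |30.348 − 23.267| = 7.081 ≈ 7.1 days.

7.1 days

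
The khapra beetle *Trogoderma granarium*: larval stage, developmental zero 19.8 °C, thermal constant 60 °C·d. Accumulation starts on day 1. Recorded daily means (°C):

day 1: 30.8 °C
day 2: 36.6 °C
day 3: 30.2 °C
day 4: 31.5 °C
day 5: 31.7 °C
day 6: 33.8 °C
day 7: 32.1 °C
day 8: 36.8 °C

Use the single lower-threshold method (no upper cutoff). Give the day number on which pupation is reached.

Daily DD above 19.8 °C: 11.0, 16.8, 10.4, 11.7, 11.9, 14.0, 12.3, 17.0.
Cumulative: 11.0, 27.8, 38.2, 49.9, 61.8, 75.8, 88.1, 105.1.
The total first reaches 60 DD on day 5.

day 5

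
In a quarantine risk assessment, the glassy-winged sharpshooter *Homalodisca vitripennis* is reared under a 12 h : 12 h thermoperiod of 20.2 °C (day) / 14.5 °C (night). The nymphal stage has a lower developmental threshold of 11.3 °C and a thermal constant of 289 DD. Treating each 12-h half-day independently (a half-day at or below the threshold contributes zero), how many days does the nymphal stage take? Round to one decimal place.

47.8 days

Day half: max(0, 20.2 − 11.3) × 0.5 = 8.9 × 0.5 = 4.45 DD.
Night half: max(0, 14.5 − 11.3) × 0.5 = 3.2 × 0.5 = 1.60 DD.
Per 24 h: 6.05 DD/day.
Duration = 289 / 6.05 = 47.769 ≈ 47.8 days.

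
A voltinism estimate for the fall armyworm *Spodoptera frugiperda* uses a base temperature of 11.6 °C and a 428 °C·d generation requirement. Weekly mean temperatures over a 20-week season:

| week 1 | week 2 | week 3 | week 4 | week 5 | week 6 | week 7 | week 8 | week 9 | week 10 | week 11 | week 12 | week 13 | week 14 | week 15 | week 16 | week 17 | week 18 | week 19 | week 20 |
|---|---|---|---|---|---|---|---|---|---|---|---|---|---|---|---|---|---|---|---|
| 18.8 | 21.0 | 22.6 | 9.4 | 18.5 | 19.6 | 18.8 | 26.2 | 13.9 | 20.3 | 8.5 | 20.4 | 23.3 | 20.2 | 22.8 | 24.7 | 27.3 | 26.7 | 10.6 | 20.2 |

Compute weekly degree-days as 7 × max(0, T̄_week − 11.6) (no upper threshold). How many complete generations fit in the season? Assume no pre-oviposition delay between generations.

Weekly DD (7 × max(0, T̄ − 11.6)): 50.4, 65.8, 77.0, 0.0, 48.3, 56.0, 50.4, 102.2, 16.1, 60.9, 0.0, 61.6, 81.9, 60.2, 78.4, 91.7, 109.9, 105.7, 0.0, 60.2.
Season total = 1176.7 DD.
Complete generations = ⌊1176.7 / 428⌋ = 2.

2 generations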